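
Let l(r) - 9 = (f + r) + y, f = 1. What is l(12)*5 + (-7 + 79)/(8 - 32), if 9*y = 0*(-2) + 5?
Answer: 988/9 ≈ 109.78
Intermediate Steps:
y = 5/9 (y = (0*(-2) + 5)/9 = (0 + 5)/9 = (⅑)*5 = 5/9 ≈ 0.55556)
l(r) = 95/9 + r (l(r) = 9 + ((1 + r) + 5/9) = 9 + (14/9 + r) = 95/9 + r)
l(12)*5 + (-7 + 79)/(8 - 32) = (95/9 + 12)*5 + (-7 + 79)/(8 - 32) = (203/9)*5 + 72/(-24) = 1015/9 + 72*(-1/24) = 1015/9 - 3 = 988/9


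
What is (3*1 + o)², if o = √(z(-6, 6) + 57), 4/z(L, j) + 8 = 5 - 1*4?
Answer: (21 + √2765)²/49 ≈ 110.50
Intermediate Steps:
z(L, j) = -4/7 (z(L, j) = 4/(-8 + (5 - 1*4)) = 4/(-8 + (5 - 4)) = 4/(-8 + 1) = 4/(-7) = 4*(-⅐) = -4/7)
o = √2765/7 (o = √(-4/7 + 57) = √(395/7) = √2765/7 ≈ 7.5119)
(3*1 + o)² = (3*1 + √2765/7)² = (3 + √2765/7)²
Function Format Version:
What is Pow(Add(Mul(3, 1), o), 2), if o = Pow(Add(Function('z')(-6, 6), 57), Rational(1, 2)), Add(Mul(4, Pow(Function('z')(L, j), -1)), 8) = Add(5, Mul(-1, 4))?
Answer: Mul(Rational(1, 49), Pow(Add(21, Pow(2765, Rational(1, 2))), 2)) ≈ 110.50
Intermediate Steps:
Function('z')(L, j) = Rational(-4, 7) (Function('z')(L, j) = Mul(4, Pow(Add(-8, Add(5, Mul(-1, 4))), -1)) = Mul(4, Pow(Add(-8, Add(5, -4)), -1)) = Mul(4, Pow(Add(-8, 1), -1)) = Mul(4, Pow(-7, -1)) = Mul(4, Rational(-1, 7)) = Rational(-4, 7))
o = Mul(Rational(1, 7), Pow(2765, Rational(1, 2))) (o = Pow(Add(Rational(-4, 7), 57), Rational(1, 2)) = Pow(Rational(395, 7), Rational(1, 2)) = Mul(Rational(1, 7), Pow(2765, Rational(1, 2))) ≈ 7.5119)
Pow(Add(Mul(3, 1), o), 2) = Pow(Add(Mul(3, 1), Mul(Rational(1, 7), Pow(2765, Rational(1, 2)))), 2) = Pow(Add(3, Mul(Rational(1, 7), Pow(2765, Rational(1, 2)))), 2)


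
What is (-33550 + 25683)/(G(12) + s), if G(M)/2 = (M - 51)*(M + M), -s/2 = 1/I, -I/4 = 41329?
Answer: 650270486/154735775 ≈ 4.2025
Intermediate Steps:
I = -165316 (I = -4*41329 = -165316)
s = 1/82658 (s = -2/(-165316) = -2*(-1/165316) = 1/82658 ≈ 1.2098e-5)
G(M) = 4*M*(-51 + M) (G(M) = 2*((M - 51)*(M + M)) = 2*((-51 + M)*(2*M)) = 2*(2*M*(-51 + M)) = 4*M*(-51 + M))
(-33550 + 25683)/(G(12) + s) = (-33550 + 25683)/(4*12*(-51 + 12) + 1/82658) = -7867/(4*12*(-39) + 1/82658) = -7867/(-1872 + 1/82658) = -7867/(-154735775/82658) = -7867*(-82658/154735775) = 650270486/154735775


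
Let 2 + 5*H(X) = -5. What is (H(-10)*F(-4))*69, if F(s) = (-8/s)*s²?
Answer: -15456/5 ≈ -3091.2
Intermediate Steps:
H(X) = -7/5 (H(X) = -⅖ + (⅕)*(-5) = -⅖ - 1 = -7/5)
F(s) = -8*s
(H(-10)*F(-4))*69 = -(-56)*(-4)/5*69 = -7/5*32*69 = -224/5*69 = -15456/5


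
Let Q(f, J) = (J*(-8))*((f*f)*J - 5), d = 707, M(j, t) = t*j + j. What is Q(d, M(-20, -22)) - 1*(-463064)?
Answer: -705386428936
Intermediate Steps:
M(j, t) = j + j*t (M(j, t) = j*t + j = j + j*t)
Q(f, J) = -8*J*(-5 + J*f**2) (Q(f, J) = (-8*J)*(f**2*J - 5) = (-8*J)*(J*f**2 - 5) = (-8*J)*(-5 + J*f**2) = -8*J*(-5 + J*f**2))
Q(d, M(-20, -22)) - 1*(-463064) = 8*(-20*(1 - 22))*(5 - 1*(-20*(1 - 22))*707**2) - 1*(-463064) = 8*(-20*(-21))*(5 - 1*(-20*(-21))*499849) + 463064 = 8*420*(5 - 1*420*499849) + 463064 = 8*420*(5 - 209936580) + 463064 = 8*420*(-209936575) + 463064 = -705386892000 + 463064 = -705386428936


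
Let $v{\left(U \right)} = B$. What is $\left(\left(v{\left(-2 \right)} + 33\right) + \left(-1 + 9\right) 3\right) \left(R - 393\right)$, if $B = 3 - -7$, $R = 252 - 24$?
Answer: $-11055$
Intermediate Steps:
$R = 228$ ($R = 252 - 24 = 228$)
$B = 10$ ($B = 3 + 7 = 10$)
$v{\left(U \right)} = 10$
$\left(\left(v{\left(-2 \right)} + 33\right) + \left(-1 + 9\right) 3\right) \left(R - 393\right) = \left(\left(10 + 33\right) + \left(-1 + 9\right) 3\right) \left(228 - 393\right) = \left(43 + 8 \cdot 3\right) \left(-165\right) = \left(43 + 24\right) \left(-165\right) = 67 \left(-165\right) = -11055$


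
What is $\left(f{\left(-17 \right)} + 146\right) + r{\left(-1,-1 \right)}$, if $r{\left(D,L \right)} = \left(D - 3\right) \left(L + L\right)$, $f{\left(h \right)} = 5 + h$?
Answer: $142$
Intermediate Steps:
$r{\left(D,L \right)} = 2 L \left(-3 + D\right)$ ($r{\left(D,L \right)} = \left(-3 + D\right) 2 L = 2 L \left(-3 + D\right)$)
$\left(f{\left(-17 \right)} + 146\right) + r{\left(-1,-1 \right)} = \left(\left(5 - 17\right) + 146\right) + 2 \left(-1\right) \left(-3 - 1\right) = \left(-12 + 146\right) + 2 \left(-1\right) \left(-4\right) = 134 + 8 = 142$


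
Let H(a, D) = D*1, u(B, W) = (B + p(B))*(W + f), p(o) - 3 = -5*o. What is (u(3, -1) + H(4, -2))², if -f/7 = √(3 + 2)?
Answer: 19894 + 882*√5 ≈ 21866.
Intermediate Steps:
p(o) = 3 - 5*o
f = -7*√5 (f = -7*√(3 + 2) = -7*√5 ≈ -15.652)
u(B, W) = (3 - 4*B)*(W - 7*√5) (u(B, W) = (B + (3 - 5*B))*(W - 7*√5) = (3 - 4*B)*(W - 7*√5))
H(a, D) = D
(u(3, -1) + H(4, -2))² = ((-21*√5 + 3*(-1) - 4*3*(-1) + 28*3*√5) - 2)² = ((-21*√5 - 3 + 12 + 84*√5) - 2)² = ((9 + 63*√5) - 2)² = (7 + 63*√5)²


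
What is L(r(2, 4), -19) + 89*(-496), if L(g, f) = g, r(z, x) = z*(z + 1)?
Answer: -44138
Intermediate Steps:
r(z, x) = z*(1 + z)
L(r(2, 4), -19) + 89*(-496) = 2*(1 + 2) + 89*(-496) = 2*3 - 44144 = 6 - 44144 = -44138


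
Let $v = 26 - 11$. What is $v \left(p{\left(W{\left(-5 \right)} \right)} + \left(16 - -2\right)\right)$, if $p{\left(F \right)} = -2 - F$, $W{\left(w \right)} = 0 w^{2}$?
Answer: $240$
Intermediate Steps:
$W{\left(w \right)} = 0$
$v = 15$ ($v = 26 - 11 = 15$)
$v \left(p{\left(W{\left(-5 \right)} \right)} + \left(16 - -2\right)\right) = 15 \left(\left(-2 - 0\right) + \left(16 - -2\right)\right) = 15 \left(\left(-2 + 0\right) + \left(16 + 2\right)\right) = 15 \left(-2 + 18\right) = 15 \cdot 16 = 240$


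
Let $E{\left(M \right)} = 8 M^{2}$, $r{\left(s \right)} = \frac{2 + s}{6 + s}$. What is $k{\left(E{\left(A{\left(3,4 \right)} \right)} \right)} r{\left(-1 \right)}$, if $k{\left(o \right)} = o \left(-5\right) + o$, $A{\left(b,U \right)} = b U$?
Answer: $- \frac{4608}{5} \approx -921.6$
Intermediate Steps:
$r{\left(s \right)} = \frac{2 + s}{6 + s}$
$A{\left(b,U \right)} = U b$
$k{\left(o \right)} = - 4 o$ ($k{\left(o \right)} = - 5 o + o = - 4 o$)
$k{\left(E{\left(A{\left(3,4 \right)} \right)} \right)} r{\left(-1 \right)} = - 4 \cdot 8 \left(4 \cdot 3\right)^{2} \frac{2 - 1}{6 - 1} = - 4 \cdot 8 \cdot 12^{2} \cdot \frac{1}{5} \cdot 1 = - 4 \cdot 8 \cdot 144 \cdot \frac{1}{5} \cdot 1 = \left(-4\right) 1152 \cdot \frac{1}{5} = \left(-4608\right) \frac{1}{5} = - \frac{4608}{5}$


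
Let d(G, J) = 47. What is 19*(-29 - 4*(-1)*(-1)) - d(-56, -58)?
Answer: -674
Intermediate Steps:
19*(-29 - 4*(-1)*(-1)) - d(-56, -58) = 19*(-29 - 4*(-1)*(-1)) - 1*47 = 19*(-29 + 4*(-1)) - 47 = 19*(-29 - 4) - 47 = 19*(-33) - 47 = -627 - 47 = -674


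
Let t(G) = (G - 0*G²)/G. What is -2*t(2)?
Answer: -2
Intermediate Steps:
t(G) = 1 (t(G) = (G - 1*0)/G = (G + 0)/G = G/G = 1)
-2*t(2) = -2*1 = -2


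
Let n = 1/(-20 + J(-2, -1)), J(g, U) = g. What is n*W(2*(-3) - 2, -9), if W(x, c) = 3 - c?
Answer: -6/11 ≈ -0.54545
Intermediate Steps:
n = -1/22 (n = 1/(-20 - 2) = 1/(-22) = -1/22 ≈ -0.045455)
n*W(2*(-3) - 2, -9) = -(3 - 1*(-9))/22 = -(3 + 9)/22 = -1/22*12 = -6/11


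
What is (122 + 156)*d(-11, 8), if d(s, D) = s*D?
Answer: -24464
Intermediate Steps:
d(s, D) = D*s
(122 + 156)*d(-11, 8) = (122 + 156)*(8*(-11)) = 278*(-88) = -24464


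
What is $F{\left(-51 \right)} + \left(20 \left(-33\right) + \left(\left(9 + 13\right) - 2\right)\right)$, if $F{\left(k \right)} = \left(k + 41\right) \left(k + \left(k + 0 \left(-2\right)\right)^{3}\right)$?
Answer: $1326380$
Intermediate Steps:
$F{\left(k \right)} = \left(41 + k\right) \left(k + k^{3}\right)$ ($F{\left(k \right)} = \left(41 + k\right) \left(k + \left(k + 0\right)^{3}\right) = \left(41 + k\right) \left(k + k^{3}\right)$)
$F{\left(-51 \right)} + \left(20 \left(-33\right) + \left(\left(9 + 13\right) - 2\right)\right) = - 51 \left(41 - 51 + \left(-51\right)^{3} + 41 \left(-51\right)^{2}\right) + \left(20 \left(-33\right) + \left(\left(9 + 13\right) - 2\right)\right) = - 51 \left(41 - 51 - 132651 + 41 \cdot 2601\right) + \left(-660 + \left(22 - 2\right)\right) = - 51 \left(41 - 51 - 132651 + 106641\right) + \left(-660 + 20\right) = \left(-51\right) \left(-26020\right) - 640 = 1327020 - 640 = 1326380$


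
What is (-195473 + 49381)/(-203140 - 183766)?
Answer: 73046/193453 ≈ 0.37759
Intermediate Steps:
(-195473 + 49381)/(-203140 - 183766) = -146092/(-386906) = -146092*(-1/386906) = 73046/193453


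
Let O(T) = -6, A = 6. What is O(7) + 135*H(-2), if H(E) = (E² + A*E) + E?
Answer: -1356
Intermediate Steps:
H(E) = E² + 7*E (H(E) = (E² + 6*E) + E = E² + 7*E)
O(7) + 135*H(-2) = -6 + 135*(-2*(7 - 2)) = -6 + 135*(-2*5) = -6 + 135*(-10) = -6 - 1350 = -1356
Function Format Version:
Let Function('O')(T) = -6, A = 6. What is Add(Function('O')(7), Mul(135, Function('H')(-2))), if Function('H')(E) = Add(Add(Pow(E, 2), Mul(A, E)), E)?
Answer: -1356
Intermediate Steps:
Function('H')(E) = Add(Pow(E, 2), Mul(7, E)) (Function('H')(E) = Add(Add(Pow(E, 2), Mul(6, E)), E) = Add(Pow(E, 2), Mul(7, E)))
Add(Function('O')(7), Mul(135, Function('H')(-2))) = Add(-6, Mul(135, Mul(-2, Add(7, -2)))) = Add(-6, Mul(135, Mul(-2, 5))) = Add(-6, Mul(135, -10)) = Add(-6, -1350) = -1356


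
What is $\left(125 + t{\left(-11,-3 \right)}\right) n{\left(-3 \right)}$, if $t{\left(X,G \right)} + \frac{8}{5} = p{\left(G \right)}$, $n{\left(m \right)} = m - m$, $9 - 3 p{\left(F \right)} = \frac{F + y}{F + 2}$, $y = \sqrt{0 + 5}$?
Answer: $0$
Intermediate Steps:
$y = \sqrt{5} \approx 2.2361$
$p{\left(F \right)} = 3 - \frac{F + \sqrt{5}}{3 \left(2 + F\right)}$ ($p{\left(F \right)} = 3 - \frac{\left(F + \sqrt{5}\right) \frac{1}{F + 2}}{3} = 3 - \frac{\left(F + \sqrt{5}\right) \frac{1}{2 + F}}{3} = 3 - \frac{\frac{1}{2 + F} \left(F + \sqrt{5}\right)}{3} = 3 - \frac{F + \sqrt{5}}{3 \left(2 + F\right)}$)
$n{\left(m \right)} = 0$
$t{\left(X,G \right)} = - \frac{8}{5} + \frac{18 - \sqrt{5} + 8 G}{3 \left(2 + G\right)}$
$\left(125 + t{\left(-11,-3 \right)}\right) n{\left(-3 \right)} = \left(125 + \frac{42 - 5 \sqrt{5} + 16 \left(-3\right)}{15 \left(2 - 3\right)}\right) 0 = \left(125 + \frac{42 - 5 \sqrt{5} - 48}{15 \left(-1\right)}\right) 0 = \left(125 + \frac{1}{15} \left(-1\right) \left(-6 - 5 \sqrt{5}\right)\right) 0 = \left(125 + \left(\frac{2}{5} + \frac{\sqrt{5}}{3}\right)\right) 0 = \left(\frac{627}{5} + \frac{\sqrt{5}}{3}\right) 0 = 0$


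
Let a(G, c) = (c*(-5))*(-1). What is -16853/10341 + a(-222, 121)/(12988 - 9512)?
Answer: -4756793/3267756 ≈ -1.4557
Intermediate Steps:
a(G, c) = 5*c (a(G, c) = -5*c*(-1) = 5*c)
-16853/10341 + a(-222, 121)/(12988 - 9512) = -16853/10341 + (5*121)/(12988 - 9512) = -16853*1/10341 + 605/3476 = -16853/10341 + 605*(1/3476) = -16853/10341 + 55/316 = -4756793/3267756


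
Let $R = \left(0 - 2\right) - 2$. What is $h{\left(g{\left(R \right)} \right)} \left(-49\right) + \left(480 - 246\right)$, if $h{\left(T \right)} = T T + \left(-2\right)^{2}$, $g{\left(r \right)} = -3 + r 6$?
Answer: $-35683$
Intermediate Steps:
$R = -4$ ($R = -2 - 2 = -4$)
$g{\left(r \right)} = -3 + 6 r$
$h{\left(T \right)} = 4 + T^{2}$ ($h{\left(T \right)} = T^{2} + 4 = 4 + T^{2}$)
$h{\left(g{\left(R \right)} \right)} \left(-49\right) + \left(480 - 246\right) = \left(4 + \left(-3 + 6 \left(-4\right)\right)^{2}\right) \left(-49\right) + \left(480 - 246\right) = \left(4 + \left(-3 - 24\right)^{2}\right) \left(-49\right) + 234 = \left(4 + \left(-27\right)^{2}\right) \left(-49\right) + 234 = \left(4 + 729\right) \left(-49\right) + 234 = 733 \left(-49\right) + 234 = -35917 + 234 = -35683$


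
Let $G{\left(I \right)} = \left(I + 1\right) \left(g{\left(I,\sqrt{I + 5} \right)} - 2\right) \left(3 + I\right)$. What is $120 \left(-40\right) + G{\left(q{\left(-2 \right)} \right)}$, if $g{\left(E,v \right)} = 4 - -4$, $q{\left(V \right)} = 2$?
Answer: $-4710$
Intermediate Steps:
$g{\left(E,v \right)} = 8$ ($g{\left(E,v \right)} = 4 + 4 = 8$)
$G{\left(I \right)} = \left(1 + I\right) \left(18 + 6 I\right)$ ($G{\left(I \right)} = \left(I + 1\right) \left(8 - 2\right) \left(3 + I\right) = \left(1 + I\right) 6 \left(3 + I\right) = \left(1 + I\right) \left(18 + 6 I\right)$)
$120 \left(-40\right) + G{\left(q{\left(-2 \right)} \right)} = 120 \left(-40\right) + \left(18 + 6 \cdot 2^{2} + 24 \cdot 2\right) = -4800 + \left(18 + 6 \cdot 4 + 48\right) = -4800 + \left(18 + 24 + 48\right) = -4800 + 90 = -4710$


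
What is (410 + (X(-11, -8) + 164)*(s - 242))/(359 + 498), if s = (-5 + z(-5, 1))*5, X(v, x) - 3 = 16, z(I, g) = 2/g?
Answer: -46621/857 ≈ -54.400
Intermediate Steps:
X(v, x) = 19 (X(v, x) = 3 + 16 = 19)
s = -15 (s = (-5 + 2/1)*5 = (-5 + 2*1)*5 = (-5 + 2)*5 = -3*5 = -15)
(410 + (X(-11, -8) + 164)*(s - 242))/(359 + 498) = (410 + (19 + 164)*(-15 - 242))/(359 + 498) = (410 + 183*(-257))/857 = (410 - 47031)*(1/857) = -46621*1/857 = -46621/857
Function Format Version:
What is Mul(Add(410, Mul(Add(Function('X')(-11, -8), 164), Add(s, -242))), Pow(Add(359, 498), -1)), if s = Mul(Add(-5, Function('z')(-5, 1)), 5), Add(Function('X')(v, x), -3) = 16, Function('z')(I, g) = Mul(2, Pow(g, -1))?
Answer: Rational(-46621, 857) ≈ -54.400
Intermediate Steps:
Function('X')(v, x) = 19 (Function('X')(v, x) = Add(3, 16) = 19)
s = -15 (s = Mul(Add(-5, Mul(2, Pow(1, -1))), 5) = Mul(Add(-5, Mul(2, 1)), 5) = Mul(Add(-5, 2), 5) = Mul(-3, 5) = -15)
Mul(Add(410, Mul(Add(Function('X')(-11, -8), 164), Add(s, -242))), Pow(Add(359, 498), -1)) = Mul(Add(410, Mul(Add(19, 164), Add(-15, -242))), Pow(Add(359, 498), -1)) = Mul(Add(410, Mul(183, -257)), Pow(857, -1)) = Mul(Add(410, -47031), Rational(1, 857)) = Mul(-46621, Rational(1, 857)) = Rational(-46621, 857)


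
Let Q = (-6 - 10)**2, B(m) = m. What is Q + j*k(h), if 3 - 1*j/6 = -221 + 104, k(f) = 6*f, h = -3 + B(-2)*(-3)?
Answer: 13216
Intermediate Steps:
h = 3 (h = -3 - 2*(-3) = -3 + 6 = 3)
Q = 256 (Q = (-16)**2 = 256)
j = 720 (j = 18 - 6*(-221 + 104) = 18 - 6*(-117) = 18 + 702 = 720)
Q + j*k(h) = 256 + 720*(6*3) = 256 + 720*18 = 256 + 12960 = 13216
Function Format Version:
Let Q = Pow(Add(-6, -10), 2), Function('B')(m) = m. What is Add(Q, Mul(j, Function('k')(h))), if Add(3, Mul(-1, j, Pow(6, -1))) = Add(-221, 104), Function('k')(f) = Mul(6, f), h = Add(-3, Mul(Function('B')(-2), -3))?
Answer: 13216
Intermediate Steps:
h = 3 (h = Add(-3, Mul(-2, -3)) = Add(-3, 6) = 3)
Q = 256 (Q = Pow(-16, 2) = 256)
j = 720 (j = Add(18, Mul(-6, Add(-221, 104))) = Add(18, Mul(-6, -117)) = Add(18, 702) = 720)
Add(Q, Mul(j, Function('k')(h))) = Add(256, Mul(720, Mul(6, 3))) = Add(256, Mul(720, 18)) = Add(256, 12960) = 13216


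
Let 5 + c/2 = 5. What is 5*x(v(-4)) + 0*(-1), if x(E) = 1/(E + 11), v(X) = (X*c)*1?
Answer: 5/11 ≈ 0.45455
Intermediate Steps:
c = 0 (c = -10 + 2*5 = -10 + 10 = 0)
v(X) = 0 (v(X) = (X*0)*1 = 0*1 = 0)
x(E) = 1/(11 + E)
5*x(v(-4)) + 0*(-1) = 5/(11 + 0) + 0*(-1) = 5/11 + 0 = 5/11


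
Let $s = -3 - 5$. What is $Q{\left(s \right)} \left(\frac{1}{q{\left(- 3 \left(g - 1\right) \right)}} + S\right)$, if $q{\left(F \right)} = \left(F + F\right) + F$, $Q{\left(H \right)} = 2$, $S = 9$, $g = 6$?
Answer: $\frac{808}{45} \approx 17.956$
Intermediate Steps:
$s = -8$
$q{\left(F \right)} = 3 F$ ($q{\left(F \right)} = 2 F + F = 3 F$)
$Q{\left(s \right)} \left(\frac{1}{q{\left(- 3 \left(g - 1\right) \right)}} + S\right) = 2 \left(\frac{1}{3 \left(- 3 \left(6 - 1\right)\right)} + 9\right) = 2 \left(\frac{1}{3 \left(\left(-3\right) 5\right)} + 9\right) = 2 \left(\frac{1}{3 \left(-15\right)} + 9\right) = 2 \left(\frac{1}{-45} + 9\right) = 2 \left(- \frac{1}{45} + 9\right) = 2 \cdot \frac{404}{45} = \frac{808}{45}$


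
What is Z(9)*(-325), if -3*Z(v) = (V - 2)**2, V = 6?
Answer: 5200/3 ≈ 1733.3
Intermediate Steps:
Z(v) = -16/3 (Z(v) = -(6 - 2)**2/3 = -1/3*4**2 = -1/3*16 = -16/3)
Z(9)*(-325) = -16/3*(-325) = 5200/3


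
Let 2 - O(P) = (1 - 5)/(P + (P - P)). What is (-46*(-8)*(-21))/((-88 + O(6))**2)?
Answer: -4347/4096 ≈ -1.0613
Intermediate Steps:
O(P) = 2 + 4/P (O(P) = 2 - (1 - 5)/(P + (P - P)) = 2 - (-4)/(P + 0) = 2 - (-4)/P = 2 + 4/P)
(-46*(-8)*(-21))/((-88 + O(6))**2) = (-46*(-8)*(-21))/((-88 + (2 + 4/6))**2) = (368*(-21))/((-88 + (2 + 4*(1/6)))**2) = -7728/(-88 + (2 + 2/3))**2 = -7728/(-88 + 8/3)**2 = -7728/((-256/3)**2) = -7728/65536/9 = -7728*9/65536 = -4347/4096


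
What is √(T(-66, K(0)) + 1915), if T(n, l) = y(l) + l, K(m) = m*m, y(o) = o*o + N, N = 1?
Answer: 2*√479 ≈ 43.772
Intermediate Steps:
y(o) = 1 + o² (y(o) = o*o + 1 = o² + 1 = 1 + o²)
K(m) = m²
T(n, l) = 1 + l + l² (T(n, l) = (1 + l²) + l = 1 + l + l²)
√(T(-66, K(0)) + 1915) = √((1 + 0² + (0²)²) + 1915) = √((1 + 0 + 0²) + 1915) = √((1 + 0 + 0) + 1915) = √(1 + 1915) = √1916 = 2*√479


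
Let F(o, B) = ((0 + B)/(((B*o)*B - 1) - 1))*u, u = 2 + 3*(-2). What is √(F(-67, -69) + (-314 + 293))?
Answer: I*√2136921665505/318989 ≈ 4.5827*I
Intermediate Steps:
u = -4 (u = 2 - 6 = -4)
F(o, B) = -4*B/(-2 + o*B²) (F(o, B) = ((0 + B)/(((B*o)*B - 1) - 1))*(-4) = (B/((o*B² - 1) - 1))*(-4) = (B/((-1 + o*B²) - 1))*(-4) = (B/(-2 + o*B²))*(-4) = -4*B/(-2 + o*B²))
√(F(-67, -69) + (-314 + 293)) = √(-4*(-69)/(-2 - 67*(-69)²) + (-314 + 293)) = √(-4*(-69)/(-2 - 67*4761) - 21) = √(-4*(-69)/(-2 - 318987) - 21) = √(-4*(-69)/(-318989) - 21) = √(-4*(-69)*(-1/318989) - 21) = √(-276/318989 - 21) = √(-6699045/318989) = I*√2136921665505/318989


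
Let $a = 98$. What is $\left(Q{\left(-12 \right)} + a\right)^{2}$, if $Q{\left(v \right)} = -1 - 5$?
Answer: $8464$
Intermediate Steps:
$Q{\left(v \right)} = -6$
$\left(Q{\left(-12 \right)} + a\right)^{2} = \left(-6 + 98\right)^{2} = 92^{2} = 8464$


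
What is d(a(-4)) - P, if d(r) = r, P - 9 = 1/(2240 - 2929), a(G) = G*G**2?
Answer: -50296/689 ≈ -72.999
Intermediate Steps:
a(G) = G**3
P = 6200/689 (P = 9 + 1/(2240 - 2929) = 9 + 1/(-689) = 9 - 1/689 = 6200/689 ≈ 8.9986)
d(a(-4)) - P = (-4)**3 - 1*6200/689 = -64 - 6200/689 = -50296/689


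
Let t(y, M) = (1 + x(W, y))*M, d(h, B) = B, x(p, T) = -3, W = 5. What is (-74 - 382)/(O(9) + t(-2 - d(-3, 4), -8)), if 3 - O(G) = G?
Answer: -228/5 ≈ -45.600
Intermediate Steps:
O(G) = 3 - G
t(y, M) = -2*M (t(y, M) = (1 - 3)*M = -2*M)
(-74 - 382)/(O(9) + t(-2 - d(-3, 4), -8)) = (-74 - 382)/((3 - 1*9) - 2*(-8)) = -456/((3 - 9) + 16) = -456/(-6 + 16) = -456/10 = -456*⅒ = -228/5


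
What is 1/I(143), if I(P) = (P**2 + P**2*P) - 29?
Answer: 1/2944627 ≈ 3.3960e-7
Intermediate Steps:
I(P) = -29 + P**2 + P**3 (I(P) = (P**2 + P**3) - 29 = -29 + P**2 + P**3)
1/I(143) = 1/(-29 + 143**2 + 143**3) = 1/(-29 + 20449 + 2924207) = 1/2944627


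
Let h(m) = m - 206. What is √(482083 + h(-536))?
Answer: √481341 ≈ 693.79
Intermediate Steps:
h(m) = -206 + m
√(482083 + h(-536)) = √(482083 + (-206 - 536)) = √(482083 - 742) = √481341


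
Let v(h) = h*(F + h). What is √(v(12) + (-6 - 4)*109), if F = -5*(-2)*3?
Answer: I*√586 ≈ 24.207*I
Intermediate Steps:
F = 30 (F = 10*3 = 30)
v(h) = h*(30 + h)
√(v(12) + (-6 - 4)*109) = √(12*(30 + 12) + (-6 - 4)*109) = √(12*42 - 10*109) = √(504 - 1090) = √(-586) = I*√586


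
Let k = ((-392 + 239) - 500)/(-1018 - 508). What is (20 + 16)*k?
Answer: 11754/763 ≈ 15.405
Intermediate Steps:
k = 653/1526 (k = (-153 - 500)/(-1526) = -653*(-1/1526) = 653/1526 ≈ 0.42792)
(20 + 16)*k = (20 + 16)*(653/1526) = 36*(653/1526) = 11754/763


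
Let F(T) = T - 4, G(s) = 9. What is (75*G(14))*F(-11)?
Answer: -10125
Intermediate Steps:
F(T) = -4 + T
(75*G(14))*F(-11) = (75*9)*(-4 - 11) = 675*(-15) = -10125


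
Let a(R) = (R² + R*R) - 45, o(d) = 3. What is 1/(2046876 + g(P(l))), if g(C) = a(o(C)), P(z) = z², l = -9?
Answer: 1/2046849 ≈ 4.8856e-7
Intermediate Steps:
a(R) = -45 + 2*R² (a(R) = (R² + R²) - 45 = 2*R² - 45 = -45 + 2*R²)
g(C) = -27 (g(C) = -45 + 2*3² = -45 + 2*9 = -45 + 18 = -27)
1/(2046876 + g(P(l))) = 1/(2046876 - 27) = 1/2046849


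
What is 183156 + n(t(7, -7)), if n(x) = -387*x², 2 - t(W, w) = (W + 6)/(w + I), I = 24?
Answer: 52761417/289 ≈ 1.8257e+5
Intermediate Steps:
t(W, w) = 2 - (6 + W)/(24 + w) (t(W, w) = 2 - (W + 6)/(w + 24) = 2 - (6 + W)/(24 + w))
183156 + n(t(7, -7)) = 183156 - 387*(42 - 1*7 + 2*(-7))²/(24 - 7)² = 183156 - 387*(42 - 7 - 14)²/289 = 183156 - 387*((1/17)*21)² = 183156 - 387*(21/17)² = 183156 - 387*441/289 = 183156 - 170667/289 = 52761417/289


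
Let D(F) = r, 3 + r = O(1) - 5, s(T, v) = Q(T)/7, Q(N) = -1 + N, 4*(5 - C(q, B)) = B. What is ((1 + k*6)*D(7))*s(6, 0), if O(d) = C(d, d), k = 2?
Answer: -845/28 ≈ -30.179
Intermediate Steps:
C(q, B) = 5 - B/4
O(d) = 5 - d/4
s(T, v) = -1/7 + T/7 (s(T, v) = (-1 + T)/7 = (-1 + T)*(1/7) = -1/7 + T/7)
r = -13/4 (r = -3 + ((5 - 1/4*1) - 5) = -3 + ((5 - 1/4) - 5) = -3 + (19/4 - 5) = -3 - 1/4 = -13/4 ≈ -3.2500)
D(F) = -13/4
((1 + k*6)*D(7))*s(6, 0) = ((1 + 2*6)*(-13/4))*(-1/7 + (1/7)*6) = ((1 + 12)*(-13/4))*(-1/7 + 6/7) = (13*(-13/4))*(5/7) = -169/4*5/7 = -845/28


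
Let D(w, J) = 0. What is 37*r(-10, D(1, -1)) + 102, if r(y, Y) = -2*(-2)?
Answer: 250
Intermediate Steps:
r(y, Y) = 4
37*r(-10, D(1, -1)) + 102 = 37*4 + 102 = 148 + 102 = 250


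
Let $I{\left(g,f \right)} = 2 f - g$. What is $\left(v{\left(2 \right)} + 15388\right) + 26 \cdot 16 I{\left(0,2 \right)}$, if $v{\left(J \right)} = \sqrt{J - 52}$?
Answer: $17052 + 5 i \sqrt{2} \approx 17052.0 + 7.0711 i$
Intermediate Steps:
$I{\left(g,f \right)} = - g + 2 f$
$v{\left(J \right)} = \sqrt{-52 + J}$
$\left(v{\left(2 \right)} + 15388\right) + 26 \cdot 16 I{\left(0,2 \right)} = \left(\sqrt{-52 + 2} + 15388\right) + 26 \cdot 16 \left(\left(-1\right) 0 + 2 \cdot 2\right) = \left(\sqrt{-50} + 15388\right) + 416 \left(0 + 4\right) = \left(5 i \sqrt{2} + 15388\right) + 416 \cdot 4 = \left(15388 + 5 i \sqrt{2}\right) + 1664 = 17052 + 5 i \sqrt{2}$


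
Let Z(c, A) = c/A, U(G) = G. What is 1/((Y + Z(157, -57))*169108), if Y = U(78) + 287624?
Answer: 57/2773177909556 ≈ 2.0554e-11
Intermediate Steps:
Y = 287702 (Y = 78 + 287624 = 287702)
1/((Y + Z(157, -57))*169108) = 1/((287702 + 157/(-57))*169108) = (1/169108)/(287702 + 157*(-1/57)) = (1/169108)/(287702 - 157/57) = (1/169108)/(16398857/57) = (57/16398857)*(1/169108) = 57/2773177909556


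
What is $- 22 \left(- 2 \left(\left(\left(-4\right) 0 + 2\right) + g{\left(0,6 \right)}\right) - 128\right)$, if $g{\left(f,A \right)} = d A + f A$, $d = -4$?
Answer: $1848$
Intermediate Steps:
$g{\left(f,A \right)} = - 4 A + A f$ ($g{\left(f,A \right)} = - 4 A + f A = - 4 A + A f$)
$- 22 \left(- 2 \left(\left(\left(-4\right) 0 + 2\right) + g{\left(0,6 \right)}\right) - 128\right) = - 22 \left(- 2 \left(\left(\left(-4\right) 0 + 2\right) + 6 \left(-4 + 0\right)\right) - 128\right) = - 22 \left(- 2 \left(\left(0 + 2\right) + 6 \left(-4\right)\right) - 128\right) = - 22 \left(- 2 \left(2 - 24\right) - 128\right) = - 22 \left(\left(-2\right) \left(-22\right) - 128\right) = - 22 \left(44 - 128\right) = \left(-22\right) \left(-84\right) = 1848$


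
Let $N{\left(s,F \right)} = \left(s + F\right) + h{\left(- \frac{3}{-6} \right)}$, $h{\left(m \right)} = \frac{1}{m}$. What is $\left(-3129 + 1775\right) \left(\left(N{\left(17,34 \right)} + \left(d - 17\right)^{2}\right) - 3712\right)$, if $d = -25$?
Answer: $2565830$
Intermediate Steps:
$N{\left(s,F \right)} = 2 + F + s$ ($N{\left(s,F \right)} = \left(s + F\right) + \frac{1}{\left(-3\right) \frac{1}{-6}} = \left(F + s\right) + \frac{1}{\left(-3\right) \left(- \frac{1}{6}\right)} = \left(F + s\right) + \frac{1}{\frac{1}{2}} = \left(F + s\right) + 2 = 2 + F + s$)
$\left(-3129 + 1775\right) \left(\left(N{\left(17,34 \right)} + \left(d - 17\right)^{2}\right) - 3712\right) = \left(-3129 + 1775\right) \left(\left(\left(2 + 34 + 17\right) + \left(-25 - 17\right)^{2}\right) - 3712\right) = - 1354 \left(\left(53 + \left(-42\right)^{2}\right) - 3712\right) = - 1354 \left(\left(53 + 1764\right) - 3712\right) = - 1354 \left(1817 - 3712\right) = \left(-1354\right) \left(-1895\right) = 2565830$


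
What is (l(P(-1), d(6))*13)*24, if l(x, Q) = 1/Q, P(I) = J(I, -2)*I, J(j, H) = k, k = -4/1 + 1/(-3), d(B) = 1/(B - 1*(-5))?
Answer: 3432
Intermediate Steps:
d(B) = 1/(5 + B) (d(B) = 1/(B + 5) = 1/(5 + B))
k = -13/3 (k = -4*1 + 1*(-⅓) = -4 - ⅓ = -13/3 ≈ -4.3333)
J(j, H) = -13/3
P(I) = -13*I/3
(l(P(-1), d(6))*13)*24 = (13/1/(5 + 6))*24 = (13/1/11)*24 = (13/(1/11))*24 = (11*13)*24 = 143*24 = 3432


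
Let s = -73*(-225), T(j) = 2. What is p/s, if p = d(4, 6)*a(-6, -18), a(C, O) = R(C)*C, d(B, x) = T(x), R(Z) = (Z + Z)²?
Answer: -192/1825 ≈ -0.10521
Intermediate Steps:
R(Z) = 4*Z² (R(Z) = (2*Z)² = 4*Z²)
d(B, x) = 2
s = 16425
a(C, O) = 4*C³ (a(C, O) = (4*C²)*C = 4*C³)
p = -1728 (p = 2*(4*(-6)³) = 2*(4*(-216)) = 2*(-864) = -1728)
p/s = -1728/16425 = -1728*1/16425 = -192/1825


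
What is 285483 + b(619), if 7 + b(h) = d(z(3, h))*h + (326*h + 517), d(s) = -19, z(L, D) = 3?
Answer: 476026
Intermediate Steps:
b(h) = 510 + 307*h (b(h) = -7 + (-19*h + (326*h + 517)) = -7 + (-19*h + (517 + 326*h)) = -7 + (517 + 307*h) = 510 + 307*h)
285483 + b(619) = 285483 + (510 + 307*619) = 285483 + (510 + 190033) = 285483 + 190543 = 476026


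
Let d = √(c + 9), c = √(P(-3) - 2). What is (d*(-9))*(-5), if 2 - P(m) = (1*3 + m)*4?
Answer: 135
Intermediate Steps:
P(m) = -10 - 4*m (P(m) = 2 - (1*3 + m)*4 = 2 - (3 + m)*4 = 2 - (12 + 4*m) = 2 + (-12 - 4*m) = -10 - 4*m)
c = 0 (c = √((-10 - 4*(-3)) - 2) = √((-10 + 12) - 2) = √(2 - 2) = √0 = 0)
d = 3 (d = √(0 + 9) = √9 = 3)
(d*(-9))*(-5) = (3*(-9))*(-5) = -27*(-5) = 135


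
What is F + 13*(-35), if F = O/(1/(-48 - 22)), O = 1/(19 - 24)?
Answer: -441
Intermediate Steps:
O = -⅕ (O = 1/(-5) = -⅕ ≈ -0.20000)
F = 14 (F = -1/(5*(1/(-48 - 22))) = -1/(5*(1/(-70))) = -1/(5*(-1/70)) = -⅕*(-70) = 14)
F + 13*(-35) = 14 + 13*(-35) = 14 - 455 = -441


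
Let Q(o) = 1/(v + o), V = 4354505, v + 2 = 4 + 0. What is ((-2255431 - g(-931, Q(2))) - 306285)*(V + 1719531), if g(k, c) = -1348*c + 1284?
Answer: -15565707317868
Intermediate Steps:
v = 2 (v = -2 + (4 + 0) = -2 + 4 = 2)
Q(o) = 1/(2 + o)
g(k, c) = 1284 - 1348*c
((-2255431 - g(-931, Q(2))) - 306285)*(V + 1719531) = ((-2255431 - (1284 - 1348/(2 + 2))) - 306285)*(4354505 + 1719531) = ((-2255431 - (1284 - 1348/4)) - 306285)*6074036 = ((-2255431 - (1284 - 1348*¼)) - 306285)*6074036 = ((-2255431 - (1284 - 337)) - 306285)*6074036 = ((-2255431 - 1*947) - 306285)*6074036 = ((-2255431 - 947) - 306285)*6074036 = (-2256378 - 306285)*6074036 = -2562663*6074036 = -15565707317868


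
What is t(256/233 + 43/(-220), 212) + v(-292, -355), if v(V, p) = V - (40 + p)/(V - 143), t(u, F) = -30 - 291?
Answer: -17798/29 ≈ -613.72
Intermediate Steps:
t(u, F) = -321
v(V, p) = V - (40 + p)/(-143 + V)
t(256/233 + 43/(-220), 212) + v(-292, -355) = -321 + (-40 + (-292)² - 1*(-355) - 143*(-292))/(-143 - 292) = -321 + (-40 + 85264 + 355 + 41756)/(-435) = -321 - 1/435*127335 = -321 - 8489/29 = -17798/29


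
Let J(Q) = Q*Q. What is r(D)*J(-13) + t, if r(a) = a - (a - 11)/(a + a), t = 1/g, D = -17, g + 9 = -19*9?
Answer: -9217277/3060 ≈ -3012.2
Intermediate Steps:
J(Q) = Q²
g = -180 (g = -9 - 19*9 = -9 - 171 = -180)
t = -1/180 (t = 1/(-180) = -1/180 ≈ -0.0055556)
r(a) = a - (-11 + a)/(2*a)
r(D)*J(-13) + t = (-½ - 17 + (11/2)/(-17))*(-13)² - 1/180 = (-½ - 17 + (11/2)*(-1/17))*169 - 1/180 = (-½ - 17 - 11/34)*169 - 1/180 = -303/17*169 - 1/180 = -51207/17 - 1/180 = -9217277/3060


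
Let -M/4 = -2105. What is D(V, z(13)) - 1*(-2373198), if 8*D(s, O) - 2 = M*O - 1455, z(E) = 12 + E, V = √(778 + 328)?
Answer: 19194631/8 ≈ 2.3993e+6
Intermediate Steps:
M = 8420 (M = -4*(-2105) = 8420)
V = √1106 ≈ 33.257
D(s, O) = -1453/8 + 2105*O/2 (D(s, O) = ¼ + (8420*O - 1455)/8 = ¼ + (-1455 + 8420*O)/8 = ¼ + (-1455/8 + 2105*O/2) = -1453/8 + 2105*O/2)
D(V, z(13)) - 1*(-2373198) = (-1453/8 + 2105*(12 + 13)/2) - 1*(-2373198) = (-1453/8 + (2105/2)*25) + 2373198 = (-1453/8 + 52625/2) + 2373198 = 209047/8 + 2373198 = 19194631/8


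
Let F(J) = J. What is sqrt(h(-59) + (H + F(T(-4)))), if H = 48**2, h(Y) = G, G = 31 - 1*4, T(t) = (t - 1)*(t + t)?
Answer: sqrt(2371) ≈ 48.693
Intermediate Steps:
T(t) = 2*t*(-1 + t) (T(t) = (-1 + t)*(2*t) = 2*t*(-1 + t))
G = 27 (G = 31 - 4 = 27)
h(Y) = 27
H = 2304
sqrt(h(-59) + (H + F(T(-4)))) = sqrt(27 + (2304 + 2*(-4)*(-1 - 4))) = sqrt(27 + (2304 + 2*(-4)*(-5))) = sqrt(27 + (2304 + 40)) = sqrt(27 + 2344) = sqrt(2371)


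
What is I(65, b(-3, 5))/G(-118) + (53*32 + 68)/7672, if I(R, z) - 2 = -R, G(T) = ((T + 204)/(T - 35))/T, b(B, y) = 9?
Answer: -155821365/11782 ≈ -13225.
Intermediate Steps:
G(T) = (204 + T)/(T*(-35 + T)) (G(T) = ((204 + T)/(-35 + T))/T = (204 + T)/(T*(-35 + T)))
I(R, z) = 2 - R
I(65, b(-3, 5))/G(-118) + (53*32 + 68)/7672 = (2 - 1*65)/(((204 - 118)/((-118)*(-35 - 118)))) + (53*32 + 68)/7672 = (2 - 65)/((-1/118*86/(-153))) + (1696 + 68)*(1/7672) = -63/((-1/118*(-1/153)*86)) + 1764*(1/7672) = -63/43/9027 + 63/274 = -63*9027/43 + 63/274 = -568701/43 + 63/274 = -155821365/11782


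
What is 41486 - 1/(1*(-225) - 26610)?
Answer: 1113276811/26835 ≈ 41486.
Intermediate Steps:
41486 - 1/(1*(-225) - 26610) = 41486 - 1/(-225 - 26610) = 41486 - 1/(-26835) = 41486 - 1*(-1/26835) = 41486 + 1/26835 = 1113276811/26835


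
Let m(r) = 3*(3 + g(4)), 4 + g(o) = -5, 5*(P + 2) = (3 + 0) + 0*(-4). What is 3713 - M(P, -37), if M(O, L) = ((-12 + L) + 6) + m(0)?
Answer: 3774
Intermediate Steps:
P = -7/5 (P = -2 + ((3 + 0) + 0*(-4))/5 = -2 + (3 + 0)/5 = -2 + (1/5)*3 = -2 + 3/5 = -7/5 ≈ -1.4000)
g(o) = -9 (g(o) = -4 - 5 = -9)
m(r) = -18 (m(r) = 3*(3 - 9) = 3*(-6) = -18)
M(O, L) = -24 + L (M(O, L) = ((-12 + L) + 6) - 18 = (-6 + L) - 18 = -24 + L)
3713 - M(P, -37) = 3713 - (-24 - 37) = 3713 - 1*(-61) = 3713 + 61 = 3774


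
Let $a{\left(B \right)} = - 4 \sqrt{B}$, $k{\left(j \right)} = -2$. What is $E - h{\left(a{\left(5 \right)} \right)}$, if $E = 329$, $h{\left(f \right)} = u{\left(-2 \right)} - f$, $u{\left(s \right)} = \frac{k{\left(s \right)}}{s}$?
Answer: $328 - 4 \sqrt{5} \approx 319.06$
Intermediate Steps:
$u{\left(s \right)} = - \frac{2}{s}$
$h{\left(f \right)} = 1 - f$ ($h{\left(f \right)} = - \frac{2}{-2} - f = \left(-2\right) \left(- \frac{1}{2}\right) - f = 1 - f$)
$E - h{\left(a{\left(5 \right)} \right)} = 329 - \left(1 - - 4 \sqrt{5}\right) = 329 - \left(1 + 4 \sqrt{5}\right) = 328 - 4 \sqrt{5}$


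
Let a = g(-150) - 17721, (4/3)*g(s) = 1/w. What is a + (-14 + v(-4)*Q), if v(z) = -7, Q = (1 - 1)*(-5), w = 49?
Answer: -3476057/196 ≈ -17735.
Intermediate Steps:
Q = 0 (Q = 0*(-5) = 0)
g(s) = 3/196 (g(s) = (¾)/49 = (¾)*(1/49) = 3/196)
a = -3473313/196 (a = 3/196 - 17721 = -3473313/196 ≈ -17721.)
a + (-14 + v(-4)*Q) = -3473313/196 + (-14 - 7*0) = -3473313/196 + (-14 + 0) = -3473313/196 - 14 = -3476057/196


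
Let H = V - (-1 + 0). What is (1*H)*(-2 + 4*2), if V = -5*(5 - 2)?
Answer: -84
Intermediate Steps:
V = -15 (V = -5*3 = -15)
H = -14 (H = -15 - (-1 + 0) = -15 - 1*(-1) = -15 + 1 = -14)
(1*H)*(-2 + 4*2) = (1*(-14))*(-2 + 4*2) = -14*(-2 + 8) = -14*6 = -84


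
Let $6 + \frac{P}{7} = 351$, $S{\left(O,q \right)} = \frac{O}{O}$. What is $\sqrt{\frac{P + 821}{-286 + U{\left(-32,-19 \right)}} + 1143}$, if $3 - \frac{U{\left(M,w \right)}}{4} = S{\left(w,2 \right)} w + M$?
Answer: $\frac{\sqrt{1343545}}{35} \approx 33.118$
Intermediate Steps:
$S{\left(O,q \right)} = 1$
$U{\left(M,w \right)} = 12 - 4 M - 4 w$ ($U{\left(M,w \right)} = 12 - 4 \left(1 w + M\right) = 12 - 4 \left(w + M\right) = 12 - 4 \left(M + w\right) = 12 - \left(4 M + 4 w\right) = 12 - 4 M - 4 w$)
$P = 2415$ ($P = -42 + 7 \cdot 351 = -42 + 2457 = 2415$)
$\sqrt{\frac{P + 821}{-286 + U{\left(-32,-19 \right)}} + 1143} = \sqrt{\frac{2415 + 821}{-286 - -216} + 1143} = \sqrt{\frac{3236}{-286 + \left(12 + 128 + 76\right)} + 1143} = \sqrt{\frac{3236}{-286 + 216} + 1143} = \sqrt{\frac{3236}{-70} + 1143} = \sqrt{3236 \left(- \frac{1}{70}\right) + 1143} = \sqrt{- \frac{1618}{35} + 1143} = \sqrt{\frac{38387}{35}} = \frac{\sqrt{1343545}}{35}$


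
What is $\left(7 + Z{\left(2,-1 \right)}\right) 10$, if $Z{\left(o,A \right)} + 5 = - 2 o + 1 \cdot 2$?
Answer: $0$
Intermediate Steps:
$Z{\left(o,A \right)} = -3 - 2 o$ ($Z{\left(o,A \right)} = -5 - \left(-2 + 2 o\right) = -3 - 2 o$)
$\left(7 + Z{\left(2,-1 \right)}\right) 10 = \left(7 - 7\right) 10 = 0 \cdot 10 = 0$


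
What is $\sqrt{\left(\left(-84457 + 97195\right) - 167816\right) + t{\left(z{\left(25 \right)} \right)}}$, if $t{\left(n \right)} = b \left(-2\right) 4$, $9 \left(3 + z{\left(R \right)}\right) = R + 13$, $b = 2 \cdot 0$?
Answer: $i \sqrt{155078} \approx 393.8 i$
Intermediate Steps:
$b = 0$
$z{\left(R \right)} = - \frac{14}{9} + \frac{R}{9}$ ($z{\left(R \right)} = -3 + \frac{R + 13}{9} = -3 + \frac{13 + R}{9} = -3 + \left(\frac{13}{9} + \frac{R}{9}\right) = - \frac{14}{9} + \frac{R}{9}$)
$t{\left(n \right)} = 0$ ($t{\left(n \right)} = 0 \left(-2\right) 4 = 0 \cdot 4 = 0$)
$\sqrt{\left(\left(-84457 + 97195\right) - 167816\right) + t{\left(z{\left(25 \right)} \right)}} = \sqrt{\left(\left(-84457 + 97195\right) - 167816\right) + 0} = \sqrt{\left(12738 - 167816\right) + 0} = \sqrt{-155078 + 0} = \sqrt{-155078} = i \sqrt{155078}$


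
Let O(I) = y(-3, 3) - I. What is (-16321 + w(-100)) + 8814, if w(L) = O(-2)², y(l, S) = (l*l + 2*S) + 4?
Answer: -7066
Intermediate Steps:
y(l, S) = 4 + l² + 2*S (y(l, S) = (l² + 2*S) + 4 = 4 + l² + 2*S)
O(I) = 19 - I (O(I) = (4 + (-3)² + 2*3) - I = (4 + 9 + 6) - I = 19 - I)
w(L) = 441 (w(L) = (19 - 1*(-2))² = (19 + 2)² = 21² = 441)
(-16321 + w(-100)) + 8814 = (-16321 + 441) + 8814 = -15880 + 8814 = -7066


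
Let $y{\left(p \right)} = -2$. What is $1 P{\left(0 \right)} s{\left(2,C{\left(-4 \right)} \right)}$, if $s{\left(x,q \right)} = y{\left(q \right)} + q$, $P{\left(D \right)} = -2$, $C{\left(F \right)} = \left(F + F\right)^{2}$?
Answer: $-124$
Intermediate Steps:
$C{\left(F \right)} = 4 F^{2}$ ($C{\left(F \right)} = \left(2 F\right)^{2} = 4 F^{2}$)
$s{\left(x,q \right)} = -2 + q$
$1 P{\left(0 \right)} s{\left(2,C{\left(-4 \right)} \right)} = 1 \left(-2\right) \left(-2 + 4 \left(-4\right)^{2}\right) = - 2 \left(-2 + 4 \cdot 16\right) = - 2 \left(-2 + 64\right) = \left(-2\right) 62 = -124$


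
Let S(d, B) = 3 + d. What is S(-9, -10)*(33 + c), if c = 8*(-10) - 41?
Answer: 528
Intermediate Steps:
c = -121 (c = -80 - 41 = -121)
S(-9, -10)*(33 + c) = (3 - 9)*(33 - 121) = -6*(-88) = 528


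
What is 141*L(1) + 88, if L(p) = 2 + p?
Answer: 511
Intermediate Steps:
141*L(1) + 88 = 141*(2 + 1) + 88 = 141*3 + 88 = 423 + 88 = 511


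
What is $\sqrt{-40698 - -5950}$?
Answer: $2 i \sqrt{8687} \approx 186.41 i$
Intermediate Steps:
$\sqrt{-40698 - -5950} = \sqrt{-40698 + 5950} = \sqrt{-34748} = 2 i \sqrt{8687}$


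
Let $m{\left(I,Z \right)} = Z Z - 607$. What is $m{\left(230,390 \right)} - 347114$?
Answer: $-195621$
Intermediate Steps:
$m{\left(I,Z \right)} = -607 + Z^{2}$ ($m{\left(I,Z \right)} = Z^{2} - 607 = -607 + Z^{2}$)
$m{\left(230,390 \right)} - 347114 = \left(-607 + 390^{2}\right) - 347114 = \left(-607 + 152100\right) - 347114 = 151493 - 347114 = -195621$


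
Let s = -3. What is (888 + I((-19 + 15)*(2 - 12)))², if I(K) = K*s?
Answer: 589824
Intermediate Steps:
I(K) = -3*K (I(K) = K*(-3) = -3*K)
(888 + I((-19 + 15)*(2 - 12)))² = (888 - 3*(-19 + 15)*(2 - 12))² = (888 - (-12)*(-10))² = (888 - 3*40)² = (888 - 120)² = 768² = 589824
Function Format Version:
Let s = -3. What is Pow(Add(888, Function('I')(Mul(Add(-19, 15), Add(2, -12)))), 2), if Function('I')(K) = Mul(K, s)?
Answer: 589824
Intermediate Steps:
Function('I')(K) = Mul(-3, K) (Function('I')(K) = Mul(K, -3) = Mul(-3, K))
Pow(Add(888, Function('I')(Mul(Add(-19, 15), Add(2, -12)))), 2) = Pow(Add(888, Mul(-3, Mul(Add(-19, 15), Add(2, -12)))), 2) = Pow(Add(888, Mul(-3, Mul(-4, -10))), 2) = Pow(Add(888, Mul(-3, 40)), 2) = Pow(Add(888, -120), 2) = Pow(768, 2) = 589824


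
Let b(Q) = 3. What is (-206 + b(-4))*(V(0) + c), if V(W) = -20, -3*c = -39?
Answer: 1421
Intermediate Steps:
c = 13 (c = -⅓*(-39) = 13)
(-206 + b(-4))*(V(0) + c) = (-206 + 3)*(-20 + 13) = -203*(-7) = 1421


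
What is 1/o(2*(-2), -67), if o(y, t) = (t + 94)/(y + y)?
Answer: -8/27 ≈ -0.29630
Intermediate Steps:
o(y, t) = (94 + t)/(2*y) (o(y, t) = (94 + t)/((2*y)) = (94 + t)*(1/(2*y)) = (94 + t)/(2*y))
1/o(2*(-2), -67) = 1/((94 - 67)/(2*((2*(-2))))) = 1/((1/2)*27/(-4)) = 1/((1/2)*(-1/4)*27) = 1/(-27/8) = -8/27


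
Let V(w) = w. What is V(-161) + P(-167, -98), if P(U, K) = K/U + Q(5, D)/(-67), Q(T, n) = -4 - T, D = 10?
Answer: -1793360/11189 ≈ -160.28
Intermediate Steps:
P(U, K) = 9/67 + K/U (P(U, K) = K/U + (-4 - 1*5)/(-67) = K/U + (-4 - 5)*(-1/67) = K/U - 9*(-1/67) = K/U + 9/67 = 9/67 + K/U)
V(-161) + P(-167, -98) = -161 + (9/67 - 98/(-167)) = -161 + (9/67 - 98*(-1/167)) = -161 + (9/67 + 98/167) = -161 + 8069/11189 = -1793360/11189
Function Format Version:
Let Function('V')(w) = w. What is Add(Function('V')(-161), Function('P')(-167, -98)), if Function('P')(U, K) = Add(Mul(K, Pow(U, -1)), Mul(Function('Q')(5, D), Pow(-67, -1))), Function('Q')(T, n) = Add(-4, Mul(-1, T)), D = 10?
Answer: Rational(-1793360, 11189) ≈ -160.28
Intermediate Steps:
Function('P')(U, K) = Add(Rational(9, 67), Mul(K, Pow(U, -1))) (Function('P')(U, K) = Add(Mul(K, Pow(U, -1)), Mul(Add(-4, Mul(-1, 5)), Pow(-67, -1))) = Add(Mul(K, Pow(U, -1)), Mul(Add(-4, -5), Rational(-1, 67))) = Add(Mul(K, Pow(U, -1)), Mul(-9, Rational(-1, 67))) = Add(Mul(K, Pow(U, -1)), Rational(9, 67)) = Add(Rational(9, 67), Mul(K, Pow(U, -1))))
Add(Function('V')(-161), Function('P')(-167, -98)) = Add(-161, Add(Rational(9, 67), Mul(-98, Pow(-167, -1)))) = Add(-161, Add(Rational(9, 67), Mul(-98, Rational(-1, 167)))) = Add(-161, Add(Rational(9, 67), Rational(98, 167))) = Add(-161, Rational(8069, 11189)) = Rational(-1793360, 11189)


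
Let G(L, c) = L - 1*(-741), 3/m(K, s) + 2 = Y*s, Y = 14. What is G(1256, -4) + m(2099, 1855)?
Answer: 17286033/8656 ≈ 1997.0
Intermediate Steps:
m(K, s) = 3/(-2 + 14*s)
G(L, c) = 741 + L (G(L, c) = L + 741 = 741 + L)
G(1256, -4) + m(2099, 1855) = (741 + 1256) + 3/(2*(-1 + 7*1855)) = 1997 + 3/(2*(-1 + 12985)) = 1997 + (3/2)/12984 = 1997 + (3/2)*(1/12984) = 1997 + 1/8656 = 17286033/8656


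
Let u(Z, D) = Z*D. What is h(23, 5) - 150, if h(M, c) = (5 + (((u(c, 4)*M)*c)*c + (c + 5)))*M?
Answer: 264695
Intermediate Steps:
u(Z, D) = D*Z
h(M, c) = M*(10 + c + 4*M*c**3) (h(M, c) = (5 + ((((4*c)*M)*c)*c + (c + 5)))*M = (5 + (((4*M*c)*c)*c + (5 + c)))*M = (5 + ((4*M*c**2)*c + (5 + c)))*M = (5 + (4*M*c**3 + (5 + c)))*M = (5 + (5 + c + 4*M*c**3))*M = (10 + c + 4*M*c**3)*M = M*(10 + c + 4*M*c**3))
h(23, 5) - 150 = 23*(10 + 5 + 4*23*5**3) - 150 = 23*(10 + 5 + 4*23*125) - 150 = 23*(10 + 5 + 11500) - 150 = 23*11515 - 150 = 264845 - 150 = 264695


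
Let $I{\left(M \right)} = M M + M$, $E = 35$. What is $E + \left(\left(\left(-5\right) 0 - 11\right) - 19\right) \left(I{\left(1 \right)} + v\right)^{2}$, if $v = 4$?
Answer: $-1045$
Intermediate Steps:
$I{\left(M \right)} = M + M^{2}$ ($I{\left(M \right)} = M^{2} + M = M + M^{2}$)
$E + \left(\left(\left(-5\right) 0 - 11\right) - 19\right) \left(I{\left(1 \right)} + v\right)^{2} = 35 + \left(\left(\left(-5\right) 0 - 11\right) - 19\right) \left(1 \left(1 + 1\right) + 4\right)^{2} = 35 + \left(\left(0 - 11\right) - 19\right) \left(1 \cdot 2 + 4\right)^{2} = 35 + \left(-11 - 19\right) \left(2 + 4\right)^{2} = 35 - 30 \cdot 6^{2} = 35 - 1080 = -1045$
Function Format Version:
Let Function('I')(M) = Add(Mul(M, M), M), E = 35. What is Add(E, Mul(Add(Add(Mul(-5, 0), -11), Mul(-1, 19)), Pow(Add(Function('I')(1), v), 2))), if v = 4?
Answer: -1045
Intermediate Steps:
Function('I')(M) = Add(M, Pow(M, 2)) (Function('I')(M) = Add(Pow(M, 2), M) = Add(M, Pow(M, 2)))
Add(E, Mul(Add(Add(Mul(-5, 0), -11), Mul(-1, 19)), Pow(Add(Function('I')(1), v), 2))) = Add(35, Mul(Add(Add(Mul(-5, 0), -11), Mul(-1, 19)), Pow(Add(Mul(1, Add(1, 1)), 4), 2))) = Add(35, Mul(Add(Add(0, -11), -19), Pow(Add(Mul(1, 2), 4), 2))) = Add(35, Mul(Add(-11, -19), Pow(Add(2, 4), 2))) = Add(35, Mul(-30, Pow(6, 2))) = Add(35, Mul(-30, 36)) = Add(35, -1080) = -1045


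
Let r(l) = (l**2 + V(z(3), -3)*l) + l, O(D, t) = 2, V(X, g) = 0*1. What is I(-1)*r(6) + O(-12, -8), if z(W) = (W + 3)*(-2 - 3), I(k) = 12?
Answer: 506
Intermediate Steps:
z(W) = -15 - 5*W (z(W) = (3 + W)*(-5) = -15 - 5*W)
V(X, g) = 0
r(l) = l + l**2 (r(l) = (l**2 + 0*l) + l = (l**2 + 0) + l = l**2 + l = l + l**2)
I(-1)*r(6) + O(-12, -8) = 12*(6*(1 + 6)) + 2 = 12*(6*7) + 2 = 12*42 + 2 = 504 + 2 = 506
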